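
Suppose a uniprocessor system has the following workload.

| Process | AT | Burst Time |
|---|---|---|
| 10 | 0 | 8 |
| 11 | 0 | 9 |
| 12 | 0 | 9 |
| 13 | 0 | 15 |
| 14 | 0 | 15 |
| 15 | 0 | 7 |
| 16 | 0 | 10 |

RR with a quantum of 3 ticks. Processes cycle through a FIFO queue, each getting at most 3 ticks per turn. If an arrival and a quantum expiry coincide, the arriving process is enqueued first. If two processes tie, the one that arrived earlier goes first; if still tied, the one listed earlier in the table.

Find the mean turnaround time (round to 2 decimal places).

Gantt: | 10 0-3 | 11 3-6 | 12 6-9 | 13 9-12 | 14 12-15 | 15 15-18 | 16 18-21 | 10 21-24 | 11 24-27 | 12 27-30 | 13 30-33 | 14 33-36 | 15 36-39 | 16 39-42 | 10 42-44 | 11 44-47 | 12 47-50 | 13 50-53 | 14 53-56 | 15 56-57 | 16 57-60 | 13 60-63 | 14 63-66 | 16 66-67 | 13 67-70 | 14 70-73 |
Completion: 10=44  11=47  12=50  13=70  14=73  15=57  16=67
Turnaround (C−A): 10=44  11=47  12=50  13=70  14=73  15=57  16=67
Turnaround times: 10=44, 11=47, 12=50, 13=70, 14=73, 15=57, 16=67
Average turnaround = (44+47+50+70+73+57+67) / 7 = 408/7 = 58.29

58.29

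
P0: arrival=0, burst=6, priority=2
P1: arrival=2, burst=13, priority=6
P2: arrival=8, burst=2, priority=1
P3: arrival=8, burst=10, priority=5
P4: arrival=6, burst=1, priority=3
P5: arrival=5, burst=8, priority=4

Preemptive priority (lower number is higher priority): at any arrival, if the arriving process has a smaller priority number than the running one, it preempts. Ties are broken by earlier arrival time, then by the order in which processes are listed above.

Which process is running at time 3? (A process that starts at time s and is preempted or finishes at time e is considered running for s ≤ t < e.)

P0

Timeline: | P0 0-6 | P4 6-7 | P5 7-8 | P2 8-10 | P5 10-17 | P3 17-27 | P1 27-40 |
Completion: P0=6  P1=40  P2=10  P3=27  P4=7  P5=17
Turnaround (C−A): P0=6  P1=38  P2=2  P3=19  P4=1  P5=12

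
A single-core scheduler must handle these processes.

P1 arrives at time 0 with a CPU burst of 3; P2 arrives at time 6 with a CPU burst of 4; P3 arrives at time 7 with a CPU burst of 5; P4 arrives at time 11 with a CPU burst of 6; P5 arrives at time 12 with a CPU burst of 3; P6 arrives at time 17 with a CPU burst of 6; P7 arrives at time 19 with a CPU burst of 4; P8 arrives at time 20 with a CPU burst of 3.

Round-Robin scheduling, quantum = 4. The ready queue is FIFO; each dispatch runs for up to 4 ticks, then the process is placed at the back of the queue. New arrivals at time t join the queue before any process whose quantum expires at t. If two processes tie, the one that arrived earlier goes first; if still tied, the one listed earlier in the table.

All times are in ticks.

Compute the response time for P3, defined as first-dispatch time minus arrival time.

3

Schedule: | P1 0-3 | idle 3-6 | P2 6-10 | P3 10-14 | P4 14-18 | P5 18-21 | P3 21-22 | P6 22-26 | P4 26-28 | P7 28-32 | P8 32-35 | P6 35-37 |
Completion: P1=3  P2=10  P3=22  P4=28  P5=21  P6=37  P7=32  P8=35
Turnaround (C−A): P1=3  P2=4  P3=15  P4=17  P5=9  P6=20  P7=13  P8=15
Response(P3) = first start − arrival = 10 − 7 = 3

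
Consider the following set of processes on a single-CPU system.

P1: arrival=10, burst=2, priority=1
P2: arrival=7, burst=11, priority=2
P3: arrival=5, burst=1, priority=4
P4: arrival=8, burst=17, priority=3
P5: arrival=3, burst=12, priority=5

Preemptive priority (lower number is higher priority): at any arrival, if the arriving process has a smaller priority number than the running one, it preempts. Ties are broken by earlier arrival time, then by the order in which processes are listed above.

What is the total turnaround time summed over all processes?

Gantt: | idle 0-3 | P5 3-5 | P3 5-6 | P5 6-7 | P2 7-10 | P1 10-12 | P2 12-20 | P4 20-37 | P5 37-46 |
Completion: P1=12  P2=20  P3=6  P4=37  P5=46
Turnaround (C−A): P1=2  P2=13  P3=1  P4=29  P5=43
Turnaround = completion − arrival: P1=2, P2=13, P3=1, P4=29, P5=43
Total turnaround = 2 + 13 + 1 + 29 + 43 = 88

88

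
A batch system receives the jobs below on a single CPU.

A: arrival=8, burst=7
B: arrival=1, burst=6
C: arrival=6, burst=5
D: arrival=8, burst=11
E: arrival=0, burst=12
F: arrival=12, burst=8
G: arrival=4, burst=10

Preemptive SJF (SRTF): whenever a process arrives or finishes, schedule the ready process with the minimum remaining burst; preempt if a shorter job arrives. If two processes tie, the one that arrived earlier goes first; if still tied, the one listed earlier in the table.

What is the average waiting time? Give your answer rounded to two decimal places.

Schedule: | E 0-1 | B 1-7 | C 7-12 | A 12-19 | F 19-27 | G 27-37 | E 37-48 | D 48-59 |
Completion: A=19  B=7  C=12  D=59  E=48  F=27  G=37
Waiting times: A=4, B=0, C=1, D=40, E=36, F=7, G=23
Average waiting = (4+0+1+40+36+7+23) / 7 = 111/7 = 15.86

15.86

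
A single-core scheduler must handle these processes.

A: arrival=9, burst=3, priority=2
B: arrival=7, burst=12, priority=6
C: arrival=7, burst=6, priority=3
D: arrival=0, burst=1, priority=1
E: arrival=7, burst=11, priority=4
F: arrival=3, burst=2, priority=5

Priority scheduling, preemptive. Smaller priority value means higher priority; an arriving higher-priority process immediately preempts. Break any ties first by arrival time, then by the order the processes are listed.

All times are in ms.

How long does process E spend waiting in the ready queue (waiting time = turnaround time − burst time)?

Schedule: | D 0-1 | idle 1-3 | F 3-5 | idle 5-7 | C 7-9 | A 9-12 | C 12-16 | E 16-27 | B 27-39 |
Completion: A=12  B=39  C=16  D=1  E=27  F=5
Turnaround (C−A): A=3  B=32  C=9  D=1  E=20  F=2
Waiting(E) = turnaround − burst = 20 − 11 = 9

9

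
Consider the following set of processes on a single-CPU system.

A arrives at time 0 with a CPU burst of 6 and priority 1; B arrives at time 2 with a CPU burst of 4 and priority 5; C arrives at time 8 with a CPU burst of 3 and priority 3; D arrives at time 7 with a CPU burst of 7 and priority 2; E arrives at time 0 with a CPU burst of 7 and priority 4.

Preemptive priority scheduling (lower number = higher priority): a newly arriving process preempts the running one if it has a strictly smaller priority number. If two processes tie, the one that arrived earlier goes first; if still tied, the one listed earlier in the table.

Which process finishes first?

Gantt: | A 0-6 | E 6-7 | D 7-14 | C 14-17 | E 17-23 | B 23-27 |
Completion: A=6  B=27  C=17  D=14  E=23
Finish order: A → D → C → E → B

A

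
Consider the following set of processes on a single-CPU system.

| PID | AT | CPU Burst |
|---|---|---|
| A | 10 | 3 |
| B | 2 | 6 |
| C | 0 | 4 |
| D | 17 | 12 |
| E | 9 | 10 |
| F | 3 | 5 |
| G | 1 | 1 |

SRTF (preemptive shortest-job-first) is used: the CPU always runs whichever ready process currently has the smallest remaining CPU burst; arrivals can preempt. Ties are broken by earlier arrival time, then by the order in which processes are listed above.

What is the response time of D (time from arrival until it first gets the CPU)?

Timeline: | C 0-1 | G 1-2 | C 2-5 | F 5-10 | A 10-13 | B 13-19 | E 19-29 | D 29-41 |
Completion: A=13  B=19  C=5  D=41  E=29  F=10  G=2
Response(D) = first start − arrival = 29 − 17 = 12

12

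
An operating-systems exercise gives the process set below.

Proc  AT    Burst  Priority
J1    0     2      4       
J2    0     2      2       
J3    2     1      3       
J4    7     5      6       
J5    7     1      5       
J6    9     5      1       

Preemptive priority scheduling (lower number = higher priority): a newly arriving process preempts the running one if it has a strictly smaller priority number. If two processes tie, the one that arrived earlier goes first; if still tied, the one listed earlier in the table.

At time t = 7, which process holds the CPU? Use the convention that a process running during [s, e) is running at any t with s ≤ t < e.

Schedule: | J2 0-2 | J3 2-3 | J1 3-5 | idle 5-7 | J5 7-8 | J4 8-9 | J6 9-14 | J4 14-18 |
Completion: J1=5  J2=2  J3=3  J4=18  J5=8  J6=14
Turnaround (C−A): J1=5  J2=2  J3=1  J4=11  J5=1  J6=5

J5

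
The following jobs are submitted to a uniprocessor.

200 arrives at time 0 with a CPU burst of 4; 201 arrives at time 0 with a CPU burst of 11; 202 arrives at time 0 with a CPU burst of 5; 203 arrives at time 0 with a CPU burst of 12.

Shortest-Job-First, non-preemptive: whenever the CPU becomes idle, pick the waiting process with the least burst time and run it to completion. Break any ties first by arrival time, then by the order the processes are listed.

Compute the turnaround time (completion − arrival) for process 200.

Timeline: | 200 0-4 | 202 4-9 | 201 9-20 | 203 20-32 |
Completion: 200=4  201=20  202=9  203=32
Turnaround(200) = completion − arrival = 4 − 0 = 4

4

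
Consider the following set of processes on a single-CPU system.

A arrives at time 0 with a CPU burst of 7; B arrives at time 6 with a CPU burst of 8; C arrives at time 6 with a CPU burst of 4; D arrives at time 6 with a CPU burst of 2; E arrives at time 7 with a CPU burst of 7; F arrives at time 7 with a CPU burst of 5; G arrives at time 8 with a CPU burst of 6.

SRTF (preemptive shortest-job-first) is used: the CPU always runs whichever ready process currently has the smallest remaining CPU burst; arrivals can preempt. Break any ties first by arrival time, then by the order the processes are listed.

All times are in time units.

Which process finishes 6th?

Schedule: | A 0-7 | D 7-9 | C 9-13 | F 13-18 | G 18-24 | E 24-31 | B 31-39 |
Completion: A=7  B=39  C=13  D=9  E=31  F=18  G=24
Turnaround (C−A): A=7  B=33  C=7  D=3  E=24  F=11  G=16
Finish order: A → D → C → F → G → E → B

E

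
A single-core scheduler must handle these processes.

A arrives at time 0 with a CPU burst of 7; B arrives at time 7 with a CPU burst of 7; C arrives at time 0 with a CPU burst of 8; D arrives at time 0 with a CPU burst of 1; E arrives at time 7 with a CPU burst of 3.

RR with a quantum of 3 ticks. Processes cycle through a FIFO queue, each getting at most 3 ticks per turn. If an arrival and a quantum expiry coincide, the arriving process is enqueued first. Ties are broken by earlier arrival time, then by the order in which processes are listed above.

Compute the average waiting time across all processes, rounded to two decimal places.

Schedule: | A 0-3 | C 3-6 | D 6-7 | A 7-10 | C 10-13 | B 13-16 | E 16-19 | A 19-20 | C 20-22 | B 22-26 |
Completion: A=20  B=26  C=22  D=7  E=19
Turnaround (C−A): A=20  B=19  C=22  D=7  E=12
Waiting times: A=13, B=12, C=14, D=6, E=9
Average waiting = (13+12+14+6+9) / 5 = 54/5 = 10.80

10.80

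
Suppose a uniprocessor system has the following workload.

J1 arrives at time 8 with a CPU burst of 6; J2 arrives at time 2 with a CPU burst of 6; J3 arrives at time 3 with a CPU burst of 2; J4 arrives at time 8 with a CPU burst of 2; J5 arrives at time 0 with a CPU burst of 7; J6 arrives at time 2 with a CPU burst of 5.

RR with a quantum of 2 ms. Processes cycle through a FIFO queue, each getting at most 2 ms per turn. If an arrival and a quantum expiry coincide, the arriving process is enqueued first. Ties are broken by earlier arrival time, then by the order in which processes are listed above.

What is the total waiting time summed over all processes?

76

Timeline: | J5 0-2 | J2 2-4 | J6 4-6 | J5 6-8 | J3 8-10 | J2 10-12 | J6 12-14 | J1 14-16 | J4 16-18 | J5 18-20 | J2 20-22 | J6 22-23 | J1 23-25 | J5 25-26 | J1 26-28 |
Completion: J1=28  J2=22  J3=10  J4=18  J5=26  J6=23
Waiting = turnaround − burst: J1=14, J2=14, J3=5, J4=8, J5=19, J6=16
Total waiting = 14 + 14 + 5 + 8 + 19 + 16 = 76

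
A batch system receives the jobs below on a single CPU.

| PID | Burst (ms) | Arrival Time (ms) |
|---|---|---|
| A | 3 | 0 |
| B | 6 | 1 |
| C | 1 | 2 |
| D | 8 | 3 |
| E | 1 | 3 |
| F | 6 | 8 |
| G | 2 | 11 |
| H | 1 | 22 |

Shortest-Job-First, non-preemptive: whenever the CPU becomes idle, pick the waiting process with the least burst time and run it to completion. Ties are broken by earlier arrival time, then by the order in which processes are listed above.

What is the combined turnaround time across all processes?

Schedule: | A 0-3 | C 3-4 | E 4-5 | B 5-11 | G 11-13 | F 13-19 | D 19-27 | H 27-28 |
Completion: A=3  B=11  C=4  D=27  E=5  F=19  G=13  H=28
Turnaround (C−A): A=3  B=10  C=2  D=24  E=2  F=11  G=2  H=6
Turnaround = completion − arrival: A=3, B=10, C=2, D=24, E=2, F=11, G=2, H=6
Total turnaround = 3 + 10 + 2 + 24 + 2 + 11 + 2 + 6 = 60

60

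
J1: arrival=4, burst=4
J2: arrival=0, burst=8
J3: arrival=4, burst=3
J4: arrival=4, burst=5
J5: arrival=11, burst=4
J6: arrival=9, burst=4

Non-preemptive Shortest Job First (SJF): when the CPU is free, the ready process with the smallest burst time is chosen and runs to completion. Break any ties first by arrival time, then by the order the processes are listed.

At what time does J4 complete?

Schedule: | J2 0-8 | J3 8-11 | J1 11-15 | J6 15-19 | J5 19-23 | J4 23-28 |
Completion: J1=15  J2=8  J3=11  J4=28  J5=23  J6=19

28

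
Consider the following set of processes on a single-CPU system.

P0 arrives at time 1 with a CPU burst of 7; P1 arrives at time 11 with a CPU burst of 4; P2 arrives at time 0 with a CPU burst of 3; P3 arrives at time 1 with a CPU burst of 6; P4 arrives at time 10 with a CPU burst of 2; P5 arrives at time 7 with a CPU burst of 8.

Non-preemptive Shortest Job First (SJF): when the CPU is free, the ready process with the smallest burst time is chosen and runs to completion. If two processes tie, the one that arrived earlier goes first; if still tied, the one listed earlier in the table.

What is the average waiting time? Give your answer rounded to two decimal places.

6.33

Schedule: | P2 0-3 | P3 3-9 | P0 9-16 | P4 16-18 | P1 18-22 | P5 22-30 |
Completion: P0=16  P1=22  P2=3  P3=9  P4=18  P5=30
Turnaround (C−A): P0=15  P1=11  P2=3  P3=8  P4=8  P5=23
Waiting times: P0=8, P1=7, P2=0, P3=2, P4=6, P5=15
Average waiting = (8+7+0+2+6+15) / 6 = 38/6 = 6.33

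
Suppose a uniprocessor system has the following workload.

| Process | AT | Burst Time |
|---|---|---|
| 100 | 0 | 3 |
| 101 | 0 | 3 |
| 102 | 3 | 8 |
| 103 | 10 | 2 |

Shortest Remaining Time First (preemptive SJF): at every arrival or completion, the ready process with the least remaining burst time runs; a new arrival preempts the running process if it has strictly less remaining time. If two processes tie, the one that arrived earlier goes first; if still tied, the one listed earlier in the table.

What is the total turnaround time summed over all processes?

Schedule: | 100 0-3 | 101 3-6 | 102 6-10 | 103 10-12 | 102 12-16 |
Completion: 100=3  101=6  102=16  103=12
Turnaround (C−A): 100=3  101=6  102=13  103=2
Turnaround = completion − arrival: 100=3, 101=6, 102=13, 103=2
Total turnaround = 3 + 6 + 13 + 2 = 24

24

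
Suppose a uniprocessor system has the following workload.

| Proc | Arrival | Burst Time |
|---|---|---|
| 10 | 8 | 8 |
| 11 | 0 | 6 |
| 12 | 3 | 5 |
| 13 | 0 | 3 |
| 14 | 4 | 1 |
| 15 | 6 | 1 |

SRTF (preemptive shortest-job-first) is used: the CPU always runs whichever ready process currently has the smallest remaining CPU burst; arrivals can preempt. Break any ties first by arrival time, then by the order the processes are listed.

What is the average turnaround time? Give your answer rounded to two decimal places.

Gantt: | 13 0-3 | 12 3-4 | 14 4-5 | 12 5-6 | 15 6-7 | 12 7-10 | 11 10-16 | 10 16-24 |
Completion: 10=24  11=16  12=10  13=3  14=5  15=7
Turnaround times: 10=16, 11=16, 12=7, 13=3, 14=1, 15=1
Average turnaround = (16+16+7+3+1+1) / 6 = 44/6 = 7.33

7.33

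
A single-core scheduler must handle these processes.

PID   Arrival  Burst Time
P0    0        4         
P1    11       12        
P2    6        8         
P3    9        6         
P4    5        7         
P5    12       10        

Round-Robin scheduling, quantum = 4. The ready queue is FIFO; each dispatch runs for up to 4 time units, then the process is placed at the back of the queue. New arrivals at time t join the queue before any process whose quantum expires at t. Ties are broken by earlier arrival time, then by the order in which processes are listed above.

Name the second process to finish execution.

P4

Schedule: | P0 0-4 | idle 4-5 | P4 5-9 | P2 9-13 | P3 13-17 | P4 17-20 | P1 20-24 | P5 24-28 | P2 28-32 | P3 32-34 | P1 34-38 | P5 38-42 | P1 42-46 | P5 46-48 |
Completion: P0=4  P1=46  P2=32  P3=34  P4=20  P5=48
Turnaround (C−A): P0=4  P1=35  P2=26  P3=25  P4=15  P5=36
Finish order: P0 → P4 → P2 → P3 → P1 → P5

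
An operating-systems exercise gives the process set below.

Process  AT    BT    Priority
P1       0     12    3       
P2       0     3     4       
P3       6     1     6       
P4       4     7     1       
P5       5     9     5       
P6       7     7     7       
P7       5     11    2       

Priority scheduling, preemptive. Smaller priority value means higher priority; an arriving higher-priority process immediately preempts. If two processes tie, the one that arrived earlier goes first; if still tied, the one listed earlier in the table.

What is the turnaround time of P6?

Schedule: | P1 0-4 | P4 4-11 | P7 11-22 | P1 22-30 | P2 30-33 | P5 33-42 | P3 42-43 | P6 43-50 |
Completion: P1=30  P2=33  P3=43  P4=11  P5=42  P6=50  P7=22
Turnaround (C−A): P1=30  P2=33  P3=37  P4=7  P5=37  P6=43  P7=17
Turnaround(P6) = completion − arrival = 50 − 7 = 43

43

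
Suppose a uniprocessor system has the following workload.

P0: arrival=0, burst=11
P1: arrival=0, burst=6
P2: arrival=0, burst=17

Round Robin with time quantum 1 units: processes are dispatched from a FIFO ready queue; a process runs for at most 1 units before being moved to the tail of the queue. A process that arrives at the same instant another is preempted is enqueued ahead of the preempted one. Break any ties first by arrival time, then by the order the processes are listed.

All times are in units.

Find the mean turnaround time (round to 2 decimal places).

26.00

Schedule: | P0 0-1 | P1 1-2 | P2 2-3 | P0 3-4 | P1 4-5 | P2 5-6 | P0 6-7 | P1 7-8 | P2 8-9 | P0 9-10 | P1 10-11 | P2 11-12 | P0 12-13 | P1 13-14 | P2 14-15 | P0 15-16 | P1 16-17 | P2 17-18 | P0 18-19 | P2 19-20 | P0 20-21 | P2 21-22 | P0 22-23 | P2 23-24 | P0 24-25 | P2 25-26 | P0 26-27 | P2 27-34 |
Completion: P0=27  P1=17  P2=34
Turnaround (C−A): P0=27  P1=17  P2=34
Turnaround times: P0=27, P1=17, P2=34
Average turnaround = (27+17+34) / 3 = 78/3 = 26.00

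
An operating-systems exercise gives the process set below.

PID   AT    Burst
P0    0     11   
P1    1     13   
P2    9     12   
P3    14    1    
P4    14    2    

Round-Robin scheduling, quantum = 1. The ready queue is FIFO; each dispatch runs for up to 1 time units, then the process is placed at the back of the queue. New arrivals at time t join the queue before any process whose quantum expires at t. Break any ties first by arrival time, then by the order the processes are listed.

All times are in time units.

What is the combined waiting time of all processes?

Timeline: | P0 0-1 | P1 1-2 | P0 2-3 | P1 3-4 | P0 4-5 | P1 5-6 | P0 6-7 | P1 7-8 | P0 8-9 | P1 9-10 | P2 10-11 | P0 11-12 | P1 12-13 | P2 13-14 | P0 14-15 | P1 15-16 | P3 16-17 | P4 17-18 | P2 18-19 | P0 19-20 | P1 20-21 | P4 21-22 | P2 22-23 | P0 23-24 | P1 24-25 | P2 25-26 | P0 26-27 | P1 27-28 | P2 28-29 | P0 29-30 | P1 30-31 | P2 31-32 | P1 32-33 | P2 33-34 | P1 34-35 | P2 35-39 |
Completion: P0=30  P1=35  P2=39  P3=17  P4=22
Turnaround (C−A): P0=30  P1=34  P2=30  P3=3  P4=8
Waiting = turnaround − burst: P0=19, P1=21, P2=18, P3=2, P4=6
Total waiting = 19 + 21 + 18 + 2 + 6 = 66

66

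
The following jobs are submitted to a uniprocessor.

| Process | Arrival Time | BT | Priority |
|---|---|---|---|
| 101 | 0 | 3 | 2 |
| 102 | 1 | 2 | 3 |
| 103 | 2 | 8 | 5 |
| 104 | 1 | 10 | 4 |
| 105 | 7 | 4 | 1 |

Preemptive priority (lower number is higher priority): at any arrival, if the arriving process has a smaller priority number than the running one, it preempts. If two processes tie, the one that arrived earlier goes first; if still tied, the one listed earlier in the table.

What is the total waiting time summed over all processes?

Gantt: | 101 0-3 | 102 3-5 | 104 5-7 | 105 7-11 | 104 11-19 | 103 19-27 |
Completion: 101=3  102=5  103=27  104=19  105=11
Waiting = turnaround − burst: 101=0, 102=2, 103=17, 104=8, 105=0
Total waiting = 0 + 2 + 17 + 8 + 0 = 27

27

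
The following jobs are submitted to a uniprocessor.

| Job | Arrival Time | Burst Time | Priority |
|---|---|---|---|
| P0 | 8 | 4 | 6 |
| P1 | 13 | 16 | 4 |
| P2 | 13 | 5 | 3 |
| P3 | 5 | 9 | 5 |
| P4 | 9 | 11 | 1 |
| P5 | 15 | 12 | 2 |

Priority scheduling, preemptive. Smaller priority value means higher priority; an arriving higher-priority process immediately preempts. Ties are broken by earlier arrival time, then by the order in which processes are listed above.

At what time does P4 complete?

Schedule: | idle 0-5 | P3 5-9 | P4 9-20 | P5 20-32 | P2 32-37 | P1 37-53 | P3 53-58 | P0 58-62 |
Completion: P0=62  P1=53  P2=37  P3=58  P4=20  P5=32

20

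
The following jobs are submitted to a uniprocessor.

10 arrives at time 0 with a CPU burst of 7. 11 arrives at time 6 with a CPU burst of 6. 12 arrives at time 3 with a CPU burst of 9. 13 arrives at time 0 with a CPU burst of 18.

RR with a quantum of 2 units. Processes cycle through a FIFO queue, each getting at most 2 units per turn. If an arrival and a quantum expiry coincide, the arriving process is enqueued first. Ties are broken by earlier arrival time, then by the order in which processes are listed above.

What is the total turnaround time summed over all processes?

111

Schedule: | 10 0-2 | 13 2-4 | 10 4-6 | 12 6-8 | 13 8-10 | 11 10-12 | 10 12-14 | 12 14-16 | 13 16-18 | 11 18-20 | 10 20-21 | 12 21-23 | 13 23-25 | 11 25-27 | 12 27-29 | 13 29-31 | 12 31-32 | 13 32-40 |
Completion: 10=21  11=27  12=32  13=40
Turnaround (C−A): 10=21  11=21  12=29  13=40
Turnaround = completion − arrival: 10=21, 11=21, 12=29, 13=40
Total turnaround = 21 + 21 + 29 + 40 = 111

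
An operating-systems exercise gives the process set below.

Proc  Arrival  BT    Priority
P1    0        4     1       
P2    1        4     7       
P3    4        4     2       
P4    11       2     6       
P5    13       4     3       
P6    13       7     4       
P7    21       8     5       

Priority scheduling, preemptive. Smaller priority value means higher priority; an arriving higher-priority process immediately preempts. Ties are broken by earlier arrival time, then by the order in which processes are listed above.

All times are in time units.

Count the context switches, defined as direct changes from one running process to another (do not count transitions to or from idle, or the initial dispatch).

Schedule: | P1 0-4 | P3 4-8 | P2 8-11 | P4 11-13 | P5 13-17 | P6 17-24 | P7 24-32 | P2 32-33 |
Completion: P1=4  P2=33  P3=8  P4=13  P5=17  P6=24  P7=32

7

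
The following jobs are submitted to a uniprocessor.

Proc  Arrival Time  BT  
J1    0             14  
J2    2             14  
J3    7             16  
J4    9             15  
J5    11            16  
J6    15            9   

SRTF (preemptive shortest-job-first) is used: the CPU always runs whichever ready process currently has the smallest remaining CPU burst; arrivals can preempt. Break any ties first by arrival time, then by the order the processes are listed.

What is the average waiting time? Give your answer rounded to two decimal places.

Schedule: | J1 0-14 | J2 14-15 | J6 15-24 | J2 24-37 | J4 37-52 | J3 52-68 | J5 68-84 |
Completion: J1=14  J2=37  J3=68  J4=52  J5=84  J6=24
Waiting times: J1=0, J2=21, J3=45, J4=28, J5=57, J6=0
Average waiting = (0+21+45+28+57+0) / 6 = 151/6 = 25.17

25.17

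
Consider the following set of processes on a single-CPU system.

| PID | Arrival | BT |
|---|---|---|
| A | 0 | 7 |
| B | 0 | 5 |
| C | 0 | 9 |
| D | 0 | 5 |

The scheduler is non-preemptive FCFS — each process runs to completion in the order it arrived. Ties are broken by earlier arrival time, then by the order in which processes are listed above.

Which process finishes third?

C

Schedule: | A 0-7 | B 7-12 | C 12-21 | D 21-26 |
Completion: A=7  B=12  C=21  D=26
Turnaround (C−A): A=7  B=12  C=21  D=26
Finish order: A → B → C → D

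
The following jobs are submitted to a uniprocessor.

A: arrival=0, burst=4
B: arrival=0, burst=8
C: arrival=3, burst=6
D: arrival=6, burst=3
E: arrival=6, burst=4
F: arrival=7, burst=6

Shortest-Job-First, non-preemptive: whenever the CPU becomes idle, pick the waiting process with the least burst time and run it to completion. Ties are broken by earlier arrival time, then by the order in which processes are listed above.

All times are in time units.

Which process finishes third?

Schedule: | A 0-4 | C 4-10 | D 10-13 | E 13-17 | F 17-23 | B 23-31 |
Completion: A=4  B=31  C=10  D=13  E=17  F=23
Turnaround (C−A): A=4  B=31  C=7  D=7  E=11  F=16
Finish order: A → C → D → E → F → B

D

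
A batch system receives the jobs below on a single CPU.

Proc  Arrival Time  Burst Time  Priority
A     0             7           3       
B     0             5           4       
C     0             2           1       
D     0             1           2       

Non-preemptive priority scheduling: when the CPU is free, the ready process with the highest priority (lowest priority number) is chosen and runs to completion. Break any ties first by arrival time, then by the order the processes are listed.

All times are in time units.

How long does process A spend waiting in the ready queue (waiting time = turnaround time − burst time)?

3

Timeline: | C 0-2 | D 2-3 | A 3-10 | B 10-15 |
Completion: A=10  B=15  C=2  D=3
Turnaround (C−A): A=10  B=15  C=2  D=3
Waiting(A) = turnaround − burst = 10 − 7 = 3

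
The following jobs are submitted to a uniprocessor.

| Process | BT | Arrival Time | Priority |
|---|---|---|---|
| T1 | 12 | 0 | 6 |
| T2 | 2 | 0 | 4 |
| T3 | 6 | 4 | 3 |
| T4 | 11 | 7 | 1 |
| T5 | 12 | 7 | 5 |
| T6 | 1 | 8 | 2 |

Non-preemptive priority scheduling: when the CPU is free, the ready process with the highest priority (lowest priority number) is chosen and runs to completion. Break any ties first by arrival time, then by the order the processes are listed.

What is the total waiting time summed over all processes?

Gantt: | T2 0-2 | T1 2-14 | T4 14-25 | T6 25-26 | T3 26-32 | T5 32-44 |
Completion: T1=14  T2=2  T3=32  T4=25  T5=44  T6=26
Turnaround (C−A): T1=14  T2=2  T3=28  T4=18  T5=37  T6=18
Waiting = turnaround − burst: T1=2, T2=0, T3=22, T4=7, T5=25, T6=17
Total waiting = 2 + 0 + 22 + 7 + 25 + 17 = 73

73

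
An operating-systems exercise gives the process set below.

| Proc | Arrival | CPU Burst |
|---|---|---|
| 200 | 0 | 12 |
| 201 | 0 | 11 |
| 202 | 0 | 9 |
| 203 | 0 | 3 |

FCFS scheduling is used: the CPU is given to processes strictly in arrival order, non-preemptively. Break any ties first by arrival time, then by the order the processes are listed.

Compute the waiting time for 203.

32

Gantt: | 200 0-12 | 201 12-23 | 202 23-32 | 203 32-35 |
Completion: 200=12  201=23  202=32  203=35
Waiting(203) = turnaround − burst = 35 − 3 = 32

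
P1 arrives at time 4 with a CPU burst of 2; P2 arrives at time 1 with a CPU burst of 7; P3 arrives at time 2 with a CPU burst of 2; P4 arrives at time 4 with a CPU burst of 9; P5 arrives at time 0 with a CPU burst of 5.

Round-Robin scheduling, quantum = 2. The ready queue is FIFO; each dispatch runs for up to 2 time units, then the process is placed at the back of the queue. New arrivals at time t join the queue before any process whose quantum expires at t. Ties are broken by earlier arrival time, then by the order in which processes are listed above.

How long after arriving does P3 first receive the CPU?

Timeline: | P5 0-2 | P2 2-4 | P3 4-6 | P5 6-8 | P1 8-10 | P4 10-12 | P2 12-14 | P5 14-15 | P4 15-17 | P2 17-19 | P4 19-21 | P2 21-22 | P4 22-25 |
Completion: P1=10  P2=22  P3=6  P4=25  P5=15
Response(P3) = first start − arrival = 4 − 2 = 2

2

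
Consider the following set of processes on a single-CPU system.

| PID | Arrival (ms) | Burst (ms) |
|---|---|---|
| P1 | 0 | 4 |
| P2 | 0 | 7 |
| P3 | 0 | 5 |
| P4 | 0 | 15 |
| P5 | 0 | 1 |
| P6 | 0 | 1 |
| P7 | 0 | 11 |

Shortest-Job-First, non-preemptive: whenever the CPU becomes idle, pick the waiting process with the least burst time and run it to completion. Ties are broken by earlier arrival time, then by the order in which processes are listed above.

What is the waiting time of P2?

11

Schedule: | P5 0-1 | P6 1-2 | P1 2-6 | P3 6-11 | P2 11-18 | P7 18-29 | P4 29-44 |
Completion: P1=6  P2=18  P3=11  P4=44  P5=1  P6=2  P7=29
Turnaround (C−A): P1=6  P2=18  P3=11  P4=44  P5=1  P6=2  P7=29
Waiting(P2) = turnaround − burst = 18 − 7 = 11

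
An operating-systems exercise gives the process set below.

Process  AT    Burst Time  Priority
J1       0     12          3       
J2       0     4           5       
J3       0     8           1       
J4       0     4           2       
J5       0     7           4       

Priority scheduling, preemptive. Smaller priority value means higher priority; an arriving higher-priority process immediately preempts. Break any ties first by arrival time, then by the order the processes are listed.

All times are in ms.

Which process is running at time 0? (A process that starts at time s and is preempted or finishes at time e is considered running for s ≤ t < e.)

Gantt: | J3 0-8 | J4 8-12 | J1 12-24 | J5 24-31 | J2 31-35 |
Completion: J1=24  J2=35  J3=8  J4=12  J5=31
Turnaround (C−A): J1=24  J2=35  J3=8  J4=12  J5=31

J3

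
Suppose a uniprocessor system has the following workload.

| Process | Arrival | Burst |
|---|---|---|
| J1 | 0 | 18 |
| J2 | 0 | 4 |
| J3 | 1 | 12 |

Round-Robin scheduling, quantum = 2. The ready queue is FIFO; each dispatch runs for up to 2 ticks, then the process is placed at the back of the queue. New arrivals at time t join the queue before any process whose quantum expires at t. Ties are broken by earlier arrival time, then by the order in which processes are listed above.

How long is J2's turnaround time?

10

Schedule: | J1 0-2 | J2 2-4 | J3 4-6 | J1 6-8 | J2 8-10 | J3 10-12 | J1 12-14 | J3 14-16 | J1 16-18 | J3 18-20 | J1 20-22 | J3 22-24 | J1 24-26 | J3 26-28 | J1 28-34 |
Completion: J1=34  J2=10  J3=28
Turnaround (C−A): J1=34  J2=10  J3=27
Turnaround(J2) = completion − arrival = 10 − 0 = 10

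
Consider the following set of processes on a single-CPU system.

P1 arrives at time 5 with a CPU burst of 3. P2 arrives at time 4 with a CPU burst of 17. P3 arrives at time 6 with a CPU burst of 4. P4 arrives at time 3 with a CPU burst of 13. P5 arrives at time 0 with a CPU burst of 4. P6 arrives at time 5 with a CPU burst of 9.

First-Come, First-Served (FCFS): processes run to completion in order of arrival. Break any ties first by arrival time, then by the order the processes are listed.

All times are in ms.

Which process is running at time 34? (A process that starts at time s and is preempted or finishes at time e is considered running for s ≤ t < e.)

Gantt: | P5 0-4 | P4 4-17 | P2 17-34 | P1 34-37 | P6 37-46 | P3 46-50 |
Completion: P1=37  P2=34  P3=50  P4=17  P5=4  P6=46
Turnaround (C−A): P1=32  P2=30  P3=44  P4=14  P5=4  P6=41

P1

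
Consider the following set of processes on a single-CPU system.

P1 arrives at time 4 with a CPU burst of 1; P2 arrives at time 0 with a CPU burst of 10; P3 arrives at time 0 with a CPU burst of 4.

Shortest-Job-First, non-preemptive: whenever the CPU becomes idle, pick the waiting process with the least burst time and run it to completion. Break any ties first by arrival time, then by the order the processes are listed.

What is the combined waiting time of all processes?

Schedule: | P3 0-4 | P1 4-5 | P2 5-15 |
Completion: P1=5  P2=15  P3=4
Waiting = turnaround − burst: P1=0, P2=5, P3=0
Total waiting = 0 + 5 + 0 = 5

5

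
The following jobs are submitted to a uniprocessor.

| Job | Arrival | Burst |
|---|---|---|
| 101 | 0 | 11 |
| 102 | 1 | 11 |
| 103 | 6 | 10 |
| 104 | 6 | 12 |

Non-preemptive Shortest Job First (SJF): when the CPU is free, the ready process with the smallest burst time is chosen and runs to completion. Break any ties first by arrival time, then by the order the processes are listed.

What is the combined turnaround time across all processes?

Timeline: | 101 0-11 | 103 11-21 | 102 21-32 | 104 32-44 |
Completion: 101=11  102=32  103=21  104=44
Turnaround (C−A): 101=11  102=31  103=15  104=38
Turnaround = completion − arrival: 101=11, 102=31, 103=15, 104=38
Total turnaround = 11 + 31 + 15 + 38 = 95

95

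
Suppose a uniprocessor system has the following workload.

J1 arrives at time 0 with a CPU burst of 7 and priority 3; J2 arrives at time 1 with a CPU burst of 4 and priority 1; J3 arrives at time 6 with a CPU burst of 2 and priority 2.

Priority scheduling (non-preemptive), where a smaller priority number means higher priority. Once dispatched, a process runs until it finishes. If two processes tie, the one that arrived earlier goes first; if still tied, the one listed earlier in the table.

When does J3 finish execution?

13

Schedule: | J1 0-7 | J2 7-11 | J3 11-13 |
Completion: J1=7  J2=11  J3=13
Turnaround (C−A): J1=7  J2=10  J3=7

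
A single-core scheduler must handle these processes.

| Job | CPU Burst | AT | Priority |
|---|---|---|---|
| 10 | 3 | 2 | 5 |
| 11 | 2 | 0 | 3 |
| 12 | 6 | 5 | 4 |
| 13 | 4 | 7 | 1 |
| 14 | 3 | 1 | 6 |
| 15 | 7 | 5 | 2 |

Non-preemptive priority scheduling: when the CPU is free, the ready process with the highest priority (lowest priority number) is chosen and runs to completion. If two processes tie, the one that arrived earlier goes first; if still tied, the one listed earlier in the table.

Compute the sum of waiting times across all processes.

37

Gantt: | 11 0-2 | 10 2-5 | 15 5-12 | 13 12-16 | 12 16-22 | 14 22-25 |
Completion: 10=5  11=2  12=22  13=16  14=25  15=12
Turnaround (C−A): 10=3  11=2  12=17  13=9  14=24  15=7
Waiting = turnaround − burst: 10=0, 11=0, 12=11, 13=5, 14=21, 15=0
Total waiting = 0 + 0 + 11 + 5 + 21 + 0 = 37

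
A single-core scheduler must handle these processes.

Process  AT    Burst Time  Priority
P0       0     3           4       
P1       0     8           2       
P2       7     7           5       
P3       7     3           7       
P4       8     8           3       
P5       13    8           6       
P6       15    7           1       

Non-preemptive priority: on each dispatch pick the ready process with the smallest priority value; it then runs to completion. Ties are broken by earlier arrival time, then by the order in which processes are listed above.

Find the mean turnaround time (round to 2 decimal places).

20.14

Schedule: | P1 0-8 | P4 8-16 | P6 16-23 | P0 23-26 | P2 26-33 | P5 33-41 | P3 41-44 |
Completion: P0=26  P1=8  P2=33  P3=44  P4=16  P5=41  P6=23
Turnaround times: P0=26, P1=8, P2=26, P3=37, P4=8, P5=28, P6=8
Average turnaround = (26+8+26+37+8+28+8) / 7 = 141/7 = 20.14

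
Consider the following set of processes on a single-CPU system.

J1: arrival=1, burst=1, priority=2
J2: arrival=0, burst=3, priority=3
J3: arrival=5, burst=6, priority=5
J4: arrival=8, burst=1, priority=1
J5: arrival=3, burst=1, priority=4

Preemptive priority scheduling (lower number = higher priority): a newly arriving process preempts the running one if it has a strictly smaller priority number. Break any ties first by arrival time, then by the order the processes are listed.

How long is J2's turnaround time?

Schedule: | J2 0-1 | J1 1-2 | J2 2-4 | J5 4-5 | J3 5-8 | J4 8-9 | J3 9-12 |
Completion: J1=2  J2=4  J3=12  J4=9  J5=5
Turnaround(J2) = completion − arrival = 4 − 0 = 4

4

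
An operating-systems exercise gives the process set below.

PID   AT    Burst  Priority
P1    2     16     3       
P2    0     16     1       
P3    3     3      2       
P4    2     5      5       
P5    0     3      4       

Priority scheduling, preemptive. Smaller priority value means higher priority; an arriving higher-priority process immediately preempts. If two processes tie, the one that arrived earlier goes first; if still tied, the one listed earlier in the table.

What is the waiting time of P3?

Schedule: | P2 0-16 | P3 16-19 | P1 19-35 | P5 35-38 | P4 38-43 |
Completion: P1=35  P2=16  P3=19  P4=43  P5=38
Waiting(P3) = turnaround − burst = 16 − 3 = 13

13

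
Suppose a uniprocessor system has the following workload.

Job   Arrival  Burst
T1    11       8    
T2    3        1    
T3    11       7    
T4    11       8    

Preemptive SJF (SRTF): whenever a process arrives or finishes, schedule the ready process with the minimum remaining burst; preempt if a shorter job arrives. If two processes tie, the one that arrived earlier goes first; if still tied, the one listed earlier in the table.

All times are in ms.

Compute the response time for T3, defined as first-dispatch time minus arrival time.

0

Timeline: | idle 0-3 | T2 3-4 | idle 4-11 | T3 11-18 | T1 18-26 | T4 26-34 |
Completion: T1=26  T2=4  T3=18  T4=34
Response(T3) = first start − arrival = 11 − 11 = 0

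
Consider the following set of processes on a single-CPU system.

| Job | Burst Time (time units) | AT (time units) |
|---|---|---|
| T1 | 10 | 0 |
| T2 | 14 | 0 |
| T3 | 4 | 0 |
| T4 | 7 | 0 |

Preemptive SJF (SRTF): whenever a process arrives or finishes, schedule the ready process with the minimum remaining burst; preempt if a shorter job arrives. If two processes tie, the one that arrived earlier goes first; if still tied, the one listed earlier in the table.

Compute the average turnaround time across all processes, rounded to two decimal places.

Gantt: | T3 0-4 | T4 4-11 | T1 11-21 | T2 21-35 |
Completion: T1=21  T2=35  T3=4  T4=11
Turnaround (C−A): T1=21  T2=35  T3=4  T4=11
Turnaround times: T1=21, T2=35, T3=4, T4=11
Average turnaround = (21+35+4+11) / 4 = 71/4 = 17.75

17.75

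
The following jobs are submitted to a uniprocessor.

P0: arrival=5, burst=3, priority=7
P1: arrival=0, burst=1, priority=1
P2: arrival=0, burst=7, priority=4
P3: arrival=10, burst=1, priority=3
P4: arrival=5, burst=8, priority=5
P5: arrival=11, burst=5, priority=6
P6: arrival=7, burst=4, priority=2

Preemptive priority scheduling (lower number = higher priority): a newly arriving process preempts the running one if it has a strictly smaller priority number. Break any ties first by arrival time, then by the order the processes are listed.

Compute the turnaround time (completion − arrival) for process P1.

1

Gantt: | P1 0-1 | P2 1-7 | P6 7-11 | P3 11-12 | P2 12-13 | P4 13-21 | P5 21-26 | P0 26-29 |
Completion: P0=29  P1=1  P2=13  P3=12  P4=21  P5=26  P6=11
Turnaround(P1) = completion − arrival = 1 − 0 = 1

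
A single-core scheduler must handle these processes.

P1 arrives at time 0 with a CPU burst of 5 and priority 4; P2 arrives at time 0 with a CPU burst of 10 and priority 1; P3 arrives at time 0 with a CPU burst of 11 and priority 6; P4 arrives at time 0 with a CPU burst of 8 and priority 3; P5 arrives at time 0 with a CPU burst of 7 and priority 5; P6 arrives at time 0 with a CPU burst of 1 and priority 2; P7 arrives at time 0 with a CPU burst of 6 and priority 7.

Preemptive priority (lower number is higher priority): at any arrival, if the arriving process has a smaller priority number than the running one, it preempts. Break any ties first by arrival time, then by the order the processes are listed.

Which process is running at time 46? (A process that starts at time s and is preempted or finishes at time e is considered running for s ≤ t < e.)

Schedule: | P2 0-10 | P6 10-11 | P4 11-19 | P1 19-24 | P5 24-31 | P3 31-42 | P7 42-48 |
Completion: P1=24  P2=10  P3=42  P4=19  P5=31  P6=11  P7=48
Turnaround (C−A): P1=24  P2=10  P3=42  P4=19  P5=31  P6=11  P7=48

P7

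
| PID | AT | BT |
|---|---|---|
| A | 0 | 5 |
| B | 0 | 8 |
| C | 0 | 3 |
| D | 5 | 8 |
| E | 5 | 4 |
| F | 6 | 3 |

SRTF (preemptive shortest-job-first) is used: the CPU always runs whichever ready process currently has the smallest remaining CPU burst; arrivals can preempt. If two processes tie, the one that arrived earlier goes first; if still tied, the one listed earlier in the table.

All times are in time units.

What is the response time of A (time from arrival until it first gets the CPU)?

3

Schedule: | C 0-3 | A 3-8 | F 8-11 | E 11-15 | B 15-23 | D 23-31 |
Completion: A=8  B=23  C=3  D=31  E=15  F=11
Turnaround (C−A): A=8  B=23  C=3  D=26  E=10  F=5
Response(A) = first start − arrival = 3 − 0 = 3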